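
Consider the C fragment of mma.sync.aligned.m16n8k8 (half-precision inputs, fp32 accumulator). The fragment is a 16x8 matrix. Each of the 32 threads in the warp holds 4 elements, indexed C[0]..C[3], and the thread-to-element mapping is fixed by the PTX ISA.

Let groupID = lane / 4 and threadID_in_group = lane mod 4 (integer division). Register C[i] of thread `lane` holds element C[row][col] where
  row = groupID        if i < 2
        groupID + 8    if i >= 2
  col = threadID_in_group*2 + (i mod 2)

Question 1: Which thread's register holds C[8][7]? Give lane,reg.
3,3

r: 8->gid=0,r8=1  c: 7->tid=3,i&1=1
L=0*4+3=3  i=1*2+1=3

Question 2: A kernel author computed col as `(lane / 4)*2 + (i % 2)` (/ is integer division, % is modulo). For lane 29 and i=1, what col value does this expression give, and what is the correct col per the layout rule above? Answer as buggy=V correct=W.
`(lane / 4)*2 + (i % 2)`[29,1]=>15
lane 29=>29/4=7, 29 mod 4=1
i=1  r:7+0=>7  c:2·1+1=>3
col: 15 vs 3

buggy=15 correct=3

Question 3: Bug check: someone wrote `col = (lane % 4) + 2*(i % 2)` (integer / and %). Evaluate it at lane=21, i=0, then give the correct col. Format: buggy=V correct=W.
`(lane % 4) + 2*(i % 2)`[21,0]->1
L=21->gid=21>>2=5, tid=21&3=1
[0]->row 5+0=5  col 1·2+0=2
col: 1 vs 2

buggy=1 correct=2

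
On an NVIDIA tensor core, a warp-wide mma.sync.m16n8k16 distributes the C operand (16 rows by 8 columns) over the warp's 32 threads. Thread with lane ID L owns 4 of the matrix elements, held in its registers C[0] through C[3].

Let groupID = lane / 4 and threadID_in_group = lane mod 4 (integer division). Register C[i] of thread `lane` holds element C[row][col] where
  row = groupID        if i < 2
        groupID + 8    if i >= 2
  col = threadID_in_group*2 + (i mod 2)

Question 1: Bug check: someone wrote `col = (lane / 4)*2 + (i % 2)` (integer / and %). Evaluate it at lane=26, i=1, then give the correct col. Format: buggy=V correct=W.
`(lane / 4)*2 + (i % 2)`[26,1]⇒13
26: gr=6,th=2
[1] (6+0,2*2+1) = (6,5)
col: 13 vs 5

buggy=13 correct=5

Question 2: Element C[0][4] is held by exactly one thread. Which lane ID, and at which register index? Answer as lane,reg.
r=0⇒gr=0,Rb=0  c=4⇒th=2,odd=0
L=0*4+2=2  i=0*2+0=0

2,0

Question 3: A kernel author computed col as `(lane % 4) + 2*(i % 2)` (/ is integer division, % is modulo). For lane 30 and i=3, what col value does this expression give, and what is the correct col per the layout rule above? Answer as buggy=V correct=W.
buggy=4 correct=5

`(lane % 4) + 2*(i % 2)`[30,3]⇒4
lane 30⇒30/4=7, 30 mod 4=2
i=3  r:7+8⇒15  c:2·2+1⇒5
col: 4 vs 5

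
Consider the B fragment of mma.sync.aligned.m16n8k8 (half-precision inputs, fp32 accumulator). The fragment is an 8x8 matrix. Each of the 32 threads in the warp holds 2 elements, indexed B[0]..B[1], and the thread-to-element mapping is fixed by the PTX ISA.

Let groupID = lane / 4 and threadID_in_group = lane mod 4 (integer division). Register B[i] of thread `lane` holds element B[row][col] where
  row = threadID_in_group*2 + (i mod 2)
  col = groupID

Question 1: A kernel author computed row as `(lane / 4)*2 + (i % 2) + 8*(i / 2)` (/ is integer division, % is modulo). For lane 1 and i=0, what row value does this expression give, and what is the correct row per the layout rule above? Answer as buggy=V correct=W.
buggy=0 correct=2

`(lane / 4)*2 + (i % 2) + 8*(i / 2)`[1,0]->0
L=1->gid=1>>2=0, tid=1&3=1
[0]->row 1·2+0=2  col gid=0
row: 0 vs 2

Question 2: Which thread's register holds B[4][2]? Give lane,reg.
10,0

c=2→G=2  r=4→T=2,p=0
L=2*4+2=10  i=0=0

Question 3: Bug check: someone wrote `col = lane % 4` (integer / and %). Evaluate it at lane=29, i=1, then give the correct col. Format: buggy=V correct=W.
buggy=1 correct=7

`lane % 4`[29,1]→1
L=29→G=29>>2=7, T=29&3=1
[1]→row 1·2+1=3  col G=7
col: 1 vs 7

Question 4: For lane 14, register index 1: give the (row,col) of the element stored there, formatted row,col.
5,3

lane 14: gid=3 (14/4), tid=2 (14%4)
i=1: r=2*2+1=5, c=gid=3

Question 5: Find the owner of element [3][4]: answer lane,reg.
17,1

c:4=>grp=4  r:3=>tig=1,lo=1
L=4*4+1=17  i=1=1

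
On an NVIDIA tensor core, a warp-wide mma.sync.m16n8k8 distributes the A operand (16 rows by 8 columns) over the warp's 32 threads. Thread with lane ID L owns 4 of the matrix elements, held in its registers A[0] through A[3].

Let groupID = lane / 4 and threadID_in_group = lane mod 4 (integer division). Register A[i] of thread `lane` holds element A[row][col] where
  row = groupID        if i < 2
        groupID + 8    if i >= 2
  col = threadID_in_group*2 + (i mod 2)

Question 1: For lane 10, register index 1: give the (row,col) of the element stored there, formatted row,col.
lane 10: gr=2 (10/4), th=2 (10%4)
i=1: r=2+0=2, c=2*2+1=5

2,5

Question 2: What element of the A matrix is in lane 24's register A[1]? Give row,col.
24: grp=6,tig=0
[1] (6+0,0*2+1) = (6,1)

6,1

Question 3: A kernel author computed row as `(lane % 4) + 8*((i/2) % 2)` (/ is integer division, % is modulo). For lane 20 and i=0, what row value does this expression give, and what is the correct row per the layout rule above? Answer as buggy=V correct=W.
`(lane % 4) + 8*((i/2) % 2)`[20,0]=>0
lane 20=>20/4=5, 20 mod 4=0
i=0  r:5+0=>5  c:2·0+0=>0
row: 0 vs 5

buggy=0 correct=5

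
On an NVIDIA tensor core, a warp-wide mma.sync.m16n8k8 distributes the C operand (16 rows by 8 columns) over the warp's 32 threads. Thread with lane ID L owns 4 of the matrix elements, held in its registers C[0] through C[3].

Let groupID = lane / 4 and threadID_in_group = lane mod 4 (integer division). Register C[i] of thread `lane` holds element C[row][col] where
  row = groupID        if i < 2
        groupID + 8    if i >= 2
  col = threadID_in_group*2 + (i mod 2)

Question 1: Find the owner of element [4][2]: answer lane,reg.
r=4→G=4,rhi=0  c=2→T=1,p=0
L=4*4+1=17  i=0*2+0=0

17,0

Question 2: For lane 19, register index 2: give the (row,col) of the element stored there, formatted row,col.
19: gr=4,th=3
[2] (4+8,3*2+0) = (12,6)

12,6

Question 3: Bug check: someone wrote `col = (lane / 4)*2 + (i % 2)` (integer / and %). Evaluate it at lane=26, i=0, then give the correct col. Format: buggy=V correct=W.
`(lane / 4)*2 + (i % 2)`[26,0]=>12
26: grp=6,tig=2
[0] (6+0,2*2+0) = (6,4)
col: 12 vs 4

buggy=12 correct=4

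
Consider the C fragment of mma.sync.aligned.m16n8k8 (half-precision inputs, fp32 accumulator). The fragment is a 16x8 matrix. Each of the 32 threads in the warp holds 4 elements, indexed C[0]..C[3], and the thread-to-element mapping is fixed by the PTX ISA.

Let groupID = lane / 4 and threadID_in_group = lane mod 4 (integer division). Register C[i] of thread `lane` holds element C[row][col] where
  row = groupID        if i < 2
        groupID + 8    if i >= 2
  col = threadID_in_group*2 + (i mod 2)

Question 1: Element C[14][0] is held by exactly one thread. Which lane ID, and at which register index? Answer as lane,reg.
24,2

r=14->g=6,rb=1  c=0->t=0,b0=0
L=6*4+0=24  i=1*2+0=2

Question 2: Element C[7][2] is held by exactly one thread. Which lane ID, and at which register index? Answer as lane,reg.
29,0

r=7⇒gr=7,Rb=0  c=2⇒th=1,odd=0
L=7*4+1=29  i=0*2+0=0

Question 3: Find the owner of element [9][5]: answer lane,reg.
r:9=>grp=1,rB=1  c:5=>tig=2,lo=1
L=1*4+2=6  i=1*2+1=3

6,3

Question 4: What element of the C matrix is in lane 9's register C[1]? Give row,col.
lane 9: g=2 (9/4), t=1 (9%4)
i=1: r=2+0=2, c=1*2+1=3

2,3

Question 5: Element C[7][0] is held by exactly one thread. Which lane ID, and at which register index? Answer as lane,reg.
28,0

r: 7->gid=7,r8=0  c: 0->tid=0,i&1=0
L=7*4+0=28  i=0*2+0=0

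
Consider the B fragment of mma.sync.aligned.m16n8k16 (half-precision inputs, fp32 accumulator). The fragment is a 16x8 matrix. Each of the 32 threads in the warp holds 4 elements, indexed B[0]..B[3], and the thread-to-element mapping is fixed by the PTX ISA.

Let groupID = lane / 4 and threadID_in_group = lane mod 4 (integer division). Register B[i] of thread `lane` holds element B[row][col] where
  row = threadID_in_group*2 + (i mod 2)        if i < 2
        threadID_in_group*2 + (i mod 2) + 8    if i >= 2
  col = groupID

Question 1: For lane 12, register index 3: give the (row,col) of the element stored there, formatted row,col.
12: grp=3,tig=0
[3] (0*2+1+8,3) = (9,3)

9,3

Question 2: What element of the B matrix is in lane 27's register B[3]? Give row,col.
15,6

L=27->gid=27>>2=6, tid=27&3=3
[3]->row 3·2+1+8=15  col gid=6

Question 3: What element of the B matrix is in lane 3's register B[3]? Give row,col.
3: g=0,t=3
[3] (3*2+1+8,0) = (15,0)

15,0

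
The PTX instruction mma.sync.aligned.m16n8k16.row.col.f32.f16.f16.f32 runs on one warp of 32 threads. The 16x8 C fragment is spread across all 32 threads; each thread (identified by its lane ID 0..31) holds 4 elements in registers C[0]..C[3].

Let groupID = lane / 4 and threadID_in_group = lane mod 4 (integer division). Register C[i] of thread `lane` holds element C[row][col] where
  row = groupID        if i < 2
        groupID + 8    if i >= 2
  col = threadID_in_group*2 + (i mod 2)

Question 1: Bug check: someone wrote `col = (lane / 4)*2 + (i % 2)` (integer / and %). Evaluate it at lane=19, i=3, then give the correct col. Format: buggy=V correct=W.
`(lane / 4)*2 + (i % 2)`[19,3]→9
lane 19→19/4=4, 19 mod 4=3
i=3  r:4+8→12  c:2·3+1→7
col: 9 vs 7

buggy=9 correct=7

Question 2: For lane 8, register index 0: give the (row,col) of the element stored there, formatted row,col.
8: gid=2,tid=0
[0] (2+0,0*2+0) = (2,0)

2,0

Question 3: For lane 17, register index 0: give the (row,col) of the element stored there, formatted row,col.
17: gr=4,th=1
[0] (4+0,1*2+0) = (4,2)

4,2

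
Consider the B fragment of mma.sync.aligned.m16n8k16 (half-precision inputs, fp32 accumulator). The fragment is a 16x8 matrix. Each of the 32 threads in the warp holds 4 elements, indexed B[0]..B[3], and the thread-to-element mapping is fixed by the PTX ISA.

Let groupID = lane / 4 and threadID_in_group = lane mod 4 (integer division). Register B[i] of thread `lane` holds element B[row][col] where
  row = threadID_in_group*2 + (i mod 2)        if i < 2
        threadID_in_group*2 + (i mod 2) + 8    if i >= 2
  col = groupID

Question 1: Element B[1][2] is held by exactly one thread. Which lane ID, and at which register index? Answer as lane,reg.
8,1

c: 2->gid=2  r: 1->r8=0,tid=0,i&1=1
L=2*4+0=8  i=0*2+1=1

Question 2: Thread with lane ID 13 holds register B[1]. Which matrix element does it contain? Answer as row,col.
3,3

L=13->g=13>>2=3, t=13&3=1
[1]->row 1·2+1+0=3  col g=3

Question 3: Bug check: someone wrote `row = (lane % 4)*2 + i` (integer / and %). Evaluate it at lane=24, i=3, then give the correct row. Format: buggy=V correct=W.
buggy=3 correct=9

`(lane % 4)*2 + i`[24,3]=>3
24: grp=6,tig=0
[3] (0*2+1+8,6) = (9,6)
row: 3 vs 9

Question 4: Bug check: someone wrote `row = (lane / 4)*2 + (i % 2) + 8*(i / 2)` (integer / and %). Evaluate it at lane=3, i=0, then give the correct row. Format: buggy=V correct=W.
buggy=0 correct=6

`(lane / 4)*2 + (i % 2) + 8*(i / 2)`[3,0]->0
lane 3: gid=0 (3/4), tid=3 (3%4)
i=0: r=3*2+0+0=6, c=gid=0
row: 0 vs 6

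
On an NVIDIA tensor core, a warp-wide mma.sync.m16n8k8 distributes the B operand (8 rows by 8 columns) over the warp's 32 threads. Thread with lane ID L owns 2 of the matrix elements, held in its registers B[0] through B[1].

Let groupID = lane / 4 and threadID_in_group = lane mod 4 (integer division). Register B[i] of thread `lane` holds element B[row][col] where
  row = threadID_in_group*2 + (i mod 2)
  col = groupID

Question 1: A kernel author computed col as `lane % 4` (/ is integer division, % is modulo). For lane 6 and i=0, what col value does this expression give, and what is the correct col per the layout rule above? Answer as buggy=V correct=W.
buggy=2 correct=1

`lane % 4`[6,0]→2
L=6→G=6>>2=1, T=6&3=2
[0]→row 2·2+0=4  col G=1
col: 2 vs 1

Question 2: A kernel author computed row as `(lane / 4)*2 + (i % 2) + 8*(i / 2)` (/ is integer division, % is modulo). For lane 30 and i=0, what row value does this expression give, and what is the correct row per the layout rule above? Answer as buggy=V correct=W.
buggy=14 correct=4

`(lane / 4)*2 + (i % 2) + 8*(i / 2)`[30,0]->14
lane 30->30/4=7, 30 mod 4=2
i=0  r:2·2+0->4  c:7
row: 14 vs 4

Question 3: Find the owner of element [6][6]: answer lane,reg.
c=6->g=6  r=6->t=3,b0=0
L=6*4+3=27  i=0=0

27,0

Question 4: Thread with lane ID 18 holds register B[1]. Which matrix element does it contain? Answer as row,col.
5,4

18: g=4,t=2
[1] (2*2+1,4) = (5,4)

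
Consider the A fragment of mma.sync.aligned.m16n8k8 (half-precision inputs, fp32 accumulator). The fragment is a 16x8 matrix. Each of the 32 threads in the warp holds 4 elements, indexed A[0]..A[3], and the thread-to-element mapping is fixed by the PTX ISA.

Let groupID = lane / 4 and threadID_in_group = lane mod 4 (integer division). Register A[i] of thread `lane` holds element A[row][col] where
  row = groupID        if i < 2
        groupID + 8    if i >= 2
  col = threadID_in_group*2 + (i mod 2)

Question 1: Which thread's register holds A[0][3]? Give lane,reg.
r=0⇒gr=0,Rb=0  c=3⇒th=1,odd=1
L=0*4+1=1  i=0*2+1=1

1,1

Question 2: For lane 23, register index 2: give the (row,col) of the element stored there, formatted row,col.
23: gr=5,th=3
[2] (5+8,3*2+0) = (13,6)

13,6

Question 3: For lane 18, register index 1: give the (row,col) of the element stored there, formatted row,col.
lane 18: G=4 (18/4), T=2 (18%4)
i=1: r=4+0=4, c=2*2+1=5

4,5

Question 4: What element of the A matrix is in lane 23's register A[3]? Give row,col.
13,7

23: g=5,t=3
[3] (5+8,3*2+1) = (13,7)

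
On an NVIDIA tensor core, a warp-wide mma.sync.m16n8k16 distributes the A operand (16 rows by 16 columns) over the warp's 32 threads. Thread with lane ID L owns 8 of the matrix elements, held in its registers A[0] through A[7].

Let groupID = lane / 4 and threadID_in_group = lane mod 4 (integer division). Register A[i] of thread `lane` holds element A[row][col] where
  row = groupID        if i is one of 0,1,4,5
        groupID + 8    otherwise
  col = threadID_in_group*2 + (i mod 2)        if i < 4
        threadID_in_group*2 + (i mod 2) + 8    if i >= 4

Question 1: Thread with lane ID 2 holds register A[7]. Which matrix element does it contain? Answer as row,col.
lane 2⇒2/4=0, 2 mod 4=2
i=7  r:0+8⇒8  c:2·2+1+8⇒13

8,13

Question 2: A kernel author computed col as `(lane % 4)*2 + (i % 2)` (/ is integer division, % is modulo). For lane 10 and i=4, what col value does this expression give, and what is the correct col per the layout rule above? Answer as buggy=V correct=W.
buggy=4 correct=12

`(lane % 4)*2 + (i % 2)`[10,4]->4
lane 10: gid=2 (10/4), tid=2 (10%4)
i=4: r=2+0=2, c=2*2+0+8=12
col: 4 vs 12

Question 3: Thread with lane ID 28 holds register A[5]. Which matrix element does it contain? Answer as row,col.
L=28=>grp=28>>2=7, tig=28&3=0
[5]=>row 7+0=7  col 0·2+1+8=9

7,9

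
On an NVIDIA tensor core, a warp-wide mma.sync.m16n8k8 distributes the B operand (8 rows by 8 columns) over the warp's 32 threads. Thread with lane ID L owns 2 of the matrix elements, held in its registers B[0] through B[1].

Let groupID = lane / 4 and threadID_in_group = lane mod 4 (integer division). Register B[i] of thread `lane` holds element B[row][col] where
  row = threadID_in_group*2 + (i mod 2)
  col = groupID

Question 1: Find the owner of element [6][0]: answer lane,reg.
3,0

c:0=>grp=0  r:6=>tig=3,lo=0
L=0*4+3=3  i=0=0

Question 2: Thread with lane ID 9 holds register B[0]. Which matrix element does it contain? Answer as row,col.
lane 9⇒9/4=2, 9 mod 4=1
i=0  r:2·1+0⇒2  c:2

2,2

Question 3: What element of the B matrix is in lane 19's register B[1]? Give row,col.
7,4

19: g=4,t=3
[1] (3*2+1,4) = (7,4)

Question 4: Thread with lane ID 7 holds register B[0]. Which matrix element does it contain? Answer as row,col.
6,1

L=7->gid=7>>2=1, tid=7&3=3
[0]->row 3·2+0=6  col gid=1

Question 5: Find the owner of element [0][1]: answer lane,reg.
4,0

c: 1->gid=1  r: 0->tid=0,i&1=0
L=1*4+0=4  i=0=0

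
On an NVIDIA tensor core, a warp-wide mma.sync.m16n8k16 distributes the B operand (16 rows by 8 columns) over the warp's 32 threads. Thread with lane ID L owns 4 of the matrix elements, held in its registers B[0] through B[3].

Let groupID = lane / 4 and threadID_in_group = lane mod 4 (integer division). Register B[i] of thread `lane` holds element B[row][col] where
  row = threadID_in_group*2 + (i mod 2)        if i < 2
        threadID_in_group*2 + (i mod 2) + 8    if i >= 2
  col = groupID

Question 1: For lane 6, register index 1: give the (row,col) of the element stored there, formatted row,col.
lane 6: gid=1 (6/4), tid=2 (6%4)
i=1: r=2*2+1+0=5, c=gid=1

5,1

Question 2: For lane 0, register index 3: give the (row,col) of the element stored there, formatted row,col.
9,0

0: gr=0,th=0
[3] (0*2+1+8,0) = (9,0)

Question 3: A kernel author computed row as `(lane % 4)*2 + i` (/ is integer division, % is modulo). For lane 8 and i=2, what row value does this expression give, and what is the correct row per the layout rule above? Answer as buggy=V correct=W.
`(lane % 4)*2 + i`[8,2]->2
8: gid=2,tid=0
[2] (0*2+0+8,2) = (8,2)
row: 2 vs 8

buggy=2 correct=8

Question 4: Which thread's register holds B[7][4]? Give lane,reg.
c=4->g=4  r=7->rb=0,t=3,b0=1
L=4*4+3=19  i=0*2+1=1

19,1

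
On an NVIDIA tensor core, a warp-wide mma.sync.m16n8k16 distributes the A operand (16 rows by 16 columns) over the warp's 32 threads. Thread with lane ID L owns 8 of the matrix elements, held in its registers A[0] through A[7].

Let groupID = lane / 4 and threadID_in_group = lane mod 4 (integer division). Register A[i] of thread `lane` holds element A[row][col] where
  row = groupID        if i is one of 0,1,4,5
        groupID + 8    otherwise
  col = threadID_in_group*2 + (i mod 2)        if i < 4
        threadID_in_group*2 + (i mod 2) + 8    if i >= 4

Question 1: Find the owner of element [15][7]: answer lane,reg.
31,3

r:15=>grp=7,rB=1  c:7=>cB=0,tig=3,lo=1
L=7*4+3=31  i=0*4+1*2+1=3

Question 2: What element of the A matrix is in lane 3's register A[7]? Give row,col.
L=3=>grp=3>>2=0, tig=3&3=3
[7]=>row 0+8=8  col 3·2+1+8=15

8,15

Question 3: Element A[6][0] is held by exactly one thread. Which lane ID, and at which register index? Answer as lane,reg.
r=6⇒gr=6,Rb=0  c=0⇒Cb=0,th=0,odd=0
L=6*4+0=24  i=0*4+0*2+0=0

24,0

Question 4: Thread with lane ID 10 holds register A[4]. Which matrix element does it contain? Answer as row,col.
L=10=>grp=10>>2=2, tig=10&3=2
[4]=>row 2+0=2  col 2·2+0+8=12

2,12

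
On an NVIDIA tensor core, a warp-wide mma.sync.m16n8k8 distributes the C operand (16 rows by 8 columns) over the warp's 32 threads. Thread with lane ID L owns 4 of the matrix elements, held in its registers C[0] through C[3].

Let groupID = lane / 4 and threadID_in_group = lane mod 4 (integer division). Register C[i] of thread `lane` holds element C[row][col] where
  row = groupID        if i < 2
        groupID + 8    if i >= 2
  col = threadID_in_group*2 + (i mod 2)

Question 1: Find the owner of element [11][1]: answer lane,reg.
12,3

r: 11->gid=3,r8=1  c: 1->tid=0,i&1=1
L=3*4+0=12  i=1*2+1=3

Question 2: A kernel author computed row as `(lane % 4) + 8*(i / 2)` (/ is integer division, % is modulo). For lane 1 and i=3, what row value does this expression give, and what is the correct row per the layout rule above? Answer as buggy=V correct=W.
buggy=9 correct=8

`(lane % 4) + 8*(i / 2)`[1,3]->9
L=1->gid=1>>2=0, tid=1&3=1
[3]->row 0+8=8  col 1·2+1=3
row: 9 vs 8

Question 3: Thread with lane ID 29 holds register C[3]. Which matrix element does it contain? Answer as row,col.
lane 29⇒29/4=7, 29 mod 4=1
i=3  r:7+8⇒15  c:2·1+1⇒3

15,3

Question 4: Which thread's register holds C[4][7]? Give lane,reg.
r:4=>grp=4,rB=0  c:7=>tig=3,lo=1
L=4*4+3=19  i=0*2+1=1

19,1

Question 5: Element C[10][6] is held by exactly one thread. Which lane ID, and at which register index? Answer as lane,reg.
11,2

r=10⇒gr=2,Rb=1  c=6⇒th=3,odd=0
L=2*4+3=11  i=1*2+0=2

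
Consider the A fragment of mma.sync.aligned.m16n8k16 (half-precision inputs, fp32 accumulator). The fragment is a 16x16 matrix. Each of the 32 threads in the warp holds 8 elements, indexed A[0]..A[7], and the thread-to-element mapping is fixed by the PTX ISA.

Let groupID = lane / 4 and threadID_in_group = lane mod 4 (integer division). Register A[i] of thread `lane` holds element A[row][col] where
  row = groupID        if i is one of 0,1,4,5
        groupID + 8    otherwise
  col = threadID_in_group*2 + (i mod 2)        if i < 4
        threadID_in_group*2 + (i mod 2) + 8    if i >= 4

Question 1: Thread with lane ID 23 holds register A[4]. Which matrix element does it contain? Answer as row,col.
5,14

23: G=5,T=3
[4] (5+0,3*2+0+8) = (5,14)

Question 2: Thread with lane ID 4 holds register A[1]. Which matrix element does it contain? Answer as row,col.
L=4→G=4>>2=1, T=4&3=0
[1]→row 1+0=1  col 0·2+1+0=1

1,1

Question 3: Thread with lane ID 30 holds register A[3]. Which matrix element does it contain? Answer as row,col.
L=30→G=30>>2=7, T=30&3=2
[3]→row 7+8=15  col 2·2+1+0=5

15,5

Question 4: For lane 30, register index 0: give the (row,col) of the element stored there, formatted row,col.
30: g=7,t=2
[0] (7+0,2*2+0+0) = (7,4)

7,4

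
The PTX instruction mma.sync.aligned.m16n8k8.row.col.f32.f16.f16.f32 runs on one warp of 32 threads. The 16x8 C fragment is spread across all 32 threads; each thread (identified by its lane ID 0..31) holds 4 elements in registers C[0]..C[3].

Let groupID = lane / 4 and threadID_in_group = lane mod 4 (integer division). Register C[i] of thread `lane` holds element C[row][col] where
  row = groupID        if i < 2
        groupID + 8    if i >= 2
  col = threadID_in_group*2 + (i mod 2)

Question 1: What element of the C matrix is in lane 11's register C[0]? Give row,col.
2,6

lane 11⇒11/4=2, 11 mod 4=3
i=0  r:2+0⇒2  c:2·3+0⇒6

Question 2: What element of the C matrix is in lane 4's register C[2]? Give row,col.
9,0

lane 4=>4/4=1, 4 mod 4=0
i=2  r:1+8=>9  c:2·0+0=>0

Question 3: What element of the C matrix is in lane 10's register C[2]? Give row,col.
10,4

L=10⇒gr=10>>2=2, th=10&3=2
[2]⇒row 2+8=10  col 2·2+0=4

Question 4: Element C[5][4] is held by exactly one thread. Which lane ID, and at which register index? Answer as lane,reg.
r=5⇒gr=5,Rb=0  c=4⇒th=2,odd=0
L=5*4+2=22  i=0*2+0=0

22,0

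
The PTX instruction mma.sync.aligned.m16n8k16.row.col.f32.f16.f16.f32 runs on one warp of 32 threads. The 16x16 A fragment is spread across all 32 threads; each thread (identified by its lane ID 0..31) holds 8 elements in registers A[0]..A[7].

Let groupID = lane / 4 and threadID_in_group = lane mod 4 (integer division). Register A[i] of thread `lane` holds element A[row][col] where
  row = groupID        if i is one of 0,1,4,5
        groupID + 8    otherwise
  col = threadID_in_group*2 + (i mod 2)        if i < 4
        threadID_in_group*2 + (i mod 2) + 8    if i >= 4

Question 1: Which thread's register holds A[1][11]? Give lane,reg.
5,5

r:1=>grp=1,rB=0  c:11=>cB=1,tig=1,lo=1
L=1*4+1=5  i=1*4+0*2+1=5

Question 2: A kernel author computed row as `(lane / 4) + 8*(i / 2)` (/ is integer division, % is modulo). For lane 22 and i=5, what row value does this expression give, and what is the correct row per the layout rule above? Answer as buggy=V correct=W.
`(lane / 4) + 8*(i / 2)`[22,5]→21
lane 22→22/4=5, 22 mod 4=2
i=5  r:5+0→5  c:2·2+1+8→13
row: 21 vs 5

buggy=21 correct=5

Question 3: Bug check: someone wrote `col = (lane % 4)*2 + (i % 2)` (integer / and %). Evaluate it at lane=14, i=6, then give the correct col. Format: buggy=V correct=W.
`(lane % 4)*2 + (i % 2)`[14,6]->4
lane 14->14/4=3, 14 mod 4=2
i=6  r:3+8->11  c:2·2+0+8->12
col: 4 vs 12

buggy=4 correct=12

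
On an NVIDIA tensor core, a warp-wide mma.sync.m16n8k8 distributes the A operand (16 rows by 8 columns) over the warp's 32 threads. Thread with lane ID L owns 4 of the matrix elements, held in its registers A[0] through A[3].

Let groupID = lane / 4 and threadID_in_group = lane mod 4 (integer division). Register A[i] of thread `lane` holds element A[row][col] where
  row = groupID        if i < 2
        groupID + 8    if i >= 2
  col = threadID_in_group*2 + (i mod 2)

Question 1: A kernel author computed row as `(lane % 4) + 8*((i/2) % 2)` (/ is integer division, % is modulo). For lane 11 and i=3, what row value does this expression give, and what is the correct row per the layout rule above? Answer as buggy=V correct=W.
`(lane % 4) + 8*((i/2) % 2)`[11,3]⇒11
lane 11⇒11/4=2, 11 mod 4=3
i=3  r:2+8⇒10  c:2·3+1⇒7
row: 11 vs 10

buggy=11 correct=10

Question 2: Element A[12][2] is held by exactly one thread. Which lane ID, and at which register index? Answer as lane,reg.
r=12->g=4,rb=1  c=2->t=1,b0=0
L=4*4+1=17  i=1*2+0=2

17,2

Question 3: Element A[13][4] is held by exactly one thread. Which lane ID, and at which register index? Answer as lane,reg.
22,2

r: 13->gid=5,r8=1  c: 4->tid=2,i&1=0
L=5*4+2=22  i=1*2+0=2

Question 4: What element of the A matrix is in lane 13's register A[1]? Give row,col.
3,3

lane 13⇒13/4=3, 13 mod 4=1
i=1  r:3+0⇒3  c:2·1+1⇒3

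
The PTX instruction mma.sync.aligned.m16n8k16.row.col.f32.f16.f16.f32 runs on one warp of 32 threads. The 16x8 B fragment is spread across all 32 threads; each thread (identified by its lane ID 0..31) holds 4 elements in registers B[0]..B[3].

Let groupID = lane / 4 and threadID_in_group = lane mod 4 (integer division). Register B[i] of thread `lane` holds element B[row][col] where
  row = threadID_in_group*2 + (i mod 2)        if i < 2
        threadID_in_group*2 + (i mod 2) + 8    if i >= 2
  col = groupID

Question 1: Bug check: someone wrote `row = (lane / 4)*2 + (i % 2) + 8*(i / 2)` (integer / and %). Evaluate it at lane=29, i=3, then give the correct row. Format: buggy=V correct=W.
buggy=23 correct=11

`(lane / 4)*2 + (i % 2) + 8*(i / 2)`[29,3]->23
L=29->gid=29>>2=7, tid=29&3=1
[3]->row 1·2+1+8=11  col gid=7
row: 23 vs 11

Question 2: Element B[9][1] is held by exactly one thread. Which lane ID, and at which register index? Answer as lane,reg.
4,3

c=1->g=1  r=9->rb=1,t=0,b0=1
L=1*4+0=4  i=1*2+1=3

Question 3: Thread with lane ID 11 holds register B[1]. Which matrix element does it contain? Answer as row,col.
11: grp=2,tig=3
[1] (3*2+1+0,2) = (7,2)

7,2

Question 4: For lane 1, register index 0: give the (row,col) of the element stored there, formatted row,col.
L=1=>grp=1>>2=0, tig=1&3=1
[0]=>row 1·2+0+0=2  col grp=0

2,0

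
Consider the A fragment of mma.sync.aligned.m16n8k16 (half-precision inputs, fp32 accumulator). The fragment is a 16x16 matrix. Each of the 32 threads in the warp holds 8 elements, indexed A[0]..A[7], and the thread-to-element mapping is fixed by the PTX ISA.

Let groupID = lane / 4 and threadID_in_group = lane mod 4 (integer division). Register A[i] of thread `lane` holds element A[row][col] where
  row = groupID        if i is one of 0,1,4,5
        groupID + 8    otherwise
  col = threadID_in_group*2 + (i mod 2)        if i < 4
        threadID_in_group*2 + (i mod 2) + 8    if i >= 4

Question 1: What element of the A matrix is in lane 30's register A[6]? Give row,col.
15,12

lane 30: gr=7 (30/4), th=2 (30%4)
i=6: r=7+8=15, c=2*2+0+8=12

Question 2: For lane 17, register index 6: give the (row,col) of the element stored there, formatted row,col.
lane 17⇒17/4=4, 17 mod 4=1
i=6  r:4+8⇒12  c:2·1+0+8⇒10

12,10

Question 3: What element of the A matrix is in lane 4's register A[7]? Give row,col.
9,9

lane 4->4/4=1, 4 mod 4=0
i=7  r:1+8->9  c:2·0+1+8->9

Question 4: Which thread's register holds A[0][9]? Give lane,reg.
r=0->g=0,rb=0  c=9->cb=1,t=0,b0=1
L=0*4+0=0  i=1*4+0*2+1=5

0,5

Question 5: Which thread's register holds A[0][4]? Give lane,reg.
r=0->g=0,rb=0  c=4->cb=0,t=2,b0=0
L=0*4+2=2  i=0*4+0*2+0=0

2,0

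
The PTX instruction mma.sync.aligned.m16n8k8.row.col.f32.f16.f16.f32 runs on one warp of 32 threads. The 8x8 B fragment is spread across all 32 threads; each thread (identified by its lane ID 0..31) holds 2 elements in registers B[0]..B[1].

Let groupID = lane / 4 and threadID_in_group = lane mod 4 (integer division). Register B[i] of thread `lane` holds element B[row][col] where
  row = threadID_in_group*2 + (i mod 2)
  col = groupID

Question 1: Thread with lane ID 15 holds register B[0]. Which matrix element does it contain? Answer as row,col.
L=15⇒gr=15>>2=3, th=15&3=3
[0]⇒row 3·2+0=6  col gr=3

6,3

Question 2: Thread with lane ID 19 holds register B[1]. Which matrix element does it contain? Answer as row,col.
lane 19: g=4 (19/4), t=3 (19%4)
i=1: r=3*2+1=7, c=g=4

7,4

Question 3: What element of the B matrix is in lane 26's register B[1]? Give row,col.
5,6

26: gr=6,th=2
[1] (2*2+1,6) = (5,6)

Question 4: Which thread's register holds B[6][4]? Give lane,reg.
c=4->g=4  r=6->t=3,b0=0
L=4*4+3=19  i=0=0

19,0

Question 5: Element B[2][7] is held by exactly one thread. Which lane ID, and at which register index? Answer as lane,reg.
c=7⇒gr=7  r=2⇒th=1,odd=0
L=7*4+1=29  i=0=0

29,0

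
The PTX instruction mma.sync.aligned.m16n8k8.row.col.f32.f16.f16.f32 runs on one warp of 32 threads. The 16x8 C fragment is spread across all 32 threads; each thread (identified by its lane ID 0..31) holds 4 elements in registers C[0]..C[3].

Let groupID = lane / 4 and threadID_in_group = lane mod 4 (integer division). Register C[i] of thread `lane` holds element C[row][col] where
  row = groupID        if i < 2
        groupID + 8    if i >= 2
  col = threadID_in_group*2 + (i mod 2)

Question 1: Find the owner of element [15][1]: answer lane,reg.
28,3

r:15=>grp=7,rB=1  c:1=>tig=0,lo=1
L=7*4+0=28  i=1*2+1=3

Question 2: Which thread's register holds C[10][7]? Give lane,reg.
r: 10->gid=2,r8=1  c: 7->tid=3,i&1=1
L=2*4+3=11  i=1*2+1=3

11,3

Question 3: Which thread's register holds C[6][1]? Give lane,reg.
r=6⇒gr=6,Rb=0  c=1⇒th=0,odd=1
L=6*4+0=24  i=0*2+1=1

24,1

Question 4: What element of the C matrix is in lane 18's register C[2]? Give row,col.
L=18=>grp=18>>2=4, tig=18&3=2
[2]=>row 4+8=12  col 2·2+0=4

12,4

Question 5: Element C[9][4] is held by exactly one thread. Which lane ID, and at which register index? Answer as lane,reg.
r:9=>grp=1,rB=1  c:4=>tig=2,lo=0
L=1*4+2=6  i=1*2+0=2

6,2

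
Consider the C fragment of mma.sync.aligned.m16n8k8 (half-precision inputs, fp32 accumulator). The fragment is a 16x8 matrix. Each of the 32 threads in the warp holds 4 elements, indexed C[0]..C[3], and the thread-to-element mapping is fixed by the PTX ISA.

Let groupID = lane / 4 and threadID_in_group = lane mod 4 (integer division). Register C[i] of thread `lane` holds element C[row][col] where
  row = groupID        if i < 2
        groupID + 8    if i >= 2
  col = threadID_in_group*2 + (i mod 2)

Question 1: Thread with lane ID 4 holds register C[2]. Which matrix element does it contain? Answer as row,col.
lane 4→4/4=1, 4 mod 4=0
i=2  r:1+8→9  c:2·0+0→0

9,0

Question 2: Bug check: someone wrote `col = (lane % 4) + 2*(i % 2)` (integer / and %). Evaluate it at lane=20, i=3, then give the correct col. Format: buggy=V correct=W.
`(lane % 4) + 2*(i % 2)`[20,3]=>2
L=20=>grp=20>>2=5, tig=20&3=0
[3]=>row 5+8=13  col 0·2+1=1
col: 2 vs 1

buggy=2 correct=1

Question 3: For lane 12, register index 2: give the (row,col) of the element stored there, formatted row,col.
11,0

12: G=3,T=0
[2] (3+8,0*2+0) = (11,0)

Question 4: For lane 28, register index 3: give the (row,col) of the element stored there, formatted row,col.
L=28->gid=28>>2=7, tid=28&3=0
[3]->row 7+8=15  col 0·2+1=1

15,1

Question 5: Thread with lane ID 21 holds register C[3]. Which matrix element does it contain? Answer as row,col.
13,3

lane 21->21/4=5, 21 mod 4=1
i=3  r:5+8->13  c:2·1+1->3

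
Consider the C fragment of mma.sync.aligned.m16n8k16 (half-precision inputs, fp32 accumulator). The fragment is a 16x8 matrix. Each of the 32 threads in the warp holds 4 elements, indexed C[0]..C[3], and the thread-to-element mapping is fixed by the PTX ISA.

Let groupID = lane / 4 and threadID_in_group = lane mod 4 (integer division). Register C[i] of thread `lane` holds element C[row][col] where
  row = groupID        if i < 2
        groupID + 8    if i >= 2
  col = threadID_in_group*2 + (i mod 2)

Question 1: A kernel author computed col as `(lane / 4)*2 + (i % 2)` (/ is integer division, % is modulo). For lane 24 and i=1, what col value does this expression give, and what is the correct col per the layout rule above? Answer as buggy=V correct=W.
buggy=13 correct=1

`(lane / 4)*2 + (i % 2)`[24,1]->13
24: g=6,t=0
[1] (6+0,0*2+1) = (6,1)
col: 13 vs 1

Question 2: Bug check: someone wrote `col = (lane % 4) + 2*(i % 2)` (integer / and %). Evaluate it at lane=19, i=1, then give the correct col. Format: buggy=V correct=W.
`(lane % 4) + 2*(i % 2)`[19,1]->5
lane 19: g=4 (19/4), t=3 (19%4)
i=1: r=4+0=4, c=3*2+1=7
col: 5 vs 7

buggy=5 correct=7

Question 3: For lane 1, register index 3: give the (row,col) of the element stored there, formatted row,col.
8,3

L=1->gid=1>>2=0, tid=1&3=1
[3]->row 0+8=8  col 1·2+1=3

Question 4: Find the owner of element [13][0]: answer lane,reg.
20,2

r=13⇒gr=5,Rb=1  c=0⇒th=0,odd=0
L=5*4+0=20  i=1*2+0=2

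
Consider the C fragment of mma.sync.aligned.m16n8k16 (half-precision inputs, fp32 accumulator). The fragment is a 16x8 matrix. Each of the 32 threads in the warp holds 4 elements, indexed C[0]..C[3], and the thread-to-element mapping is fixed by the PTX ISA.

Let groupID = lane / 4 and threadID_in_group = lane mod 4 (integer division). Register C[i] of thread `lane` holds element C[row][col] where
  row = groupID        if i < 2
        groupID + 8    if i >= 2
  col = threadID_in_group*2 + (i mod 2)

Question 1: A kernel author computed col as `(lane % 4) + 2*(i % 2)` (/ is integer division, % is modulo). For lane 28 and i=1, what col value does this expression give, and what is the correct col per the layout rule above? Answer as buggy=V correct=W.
buggy=2 correct=1

`(lane % 4) + 2*(i % 2)`[28,1]→2
L=28→G=28>>2=7, T=28&3=0
[1]→row 7+0=7  col 0·2+1=1
col: 2 vs 1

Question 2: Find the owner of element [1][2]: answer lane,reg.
5,0

r=1⇒gr=1,Rb=0  c=2⇒th=1,odd=0
L=1*4+1=5  i=0*2+0=0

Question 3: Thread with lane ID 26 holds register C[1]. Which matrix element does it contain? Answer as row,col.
lane 26: grp=6 (26/4), tig=2 (26%4)
i=1: r=6+0=6, c=2*2+1=5

6,5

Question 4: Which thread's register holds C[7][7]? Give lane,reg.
31,1

r:7=>grp=7,rB=0  c:7=>tig=3,lo=1
L=7*4+3=31  i=0*2+1=1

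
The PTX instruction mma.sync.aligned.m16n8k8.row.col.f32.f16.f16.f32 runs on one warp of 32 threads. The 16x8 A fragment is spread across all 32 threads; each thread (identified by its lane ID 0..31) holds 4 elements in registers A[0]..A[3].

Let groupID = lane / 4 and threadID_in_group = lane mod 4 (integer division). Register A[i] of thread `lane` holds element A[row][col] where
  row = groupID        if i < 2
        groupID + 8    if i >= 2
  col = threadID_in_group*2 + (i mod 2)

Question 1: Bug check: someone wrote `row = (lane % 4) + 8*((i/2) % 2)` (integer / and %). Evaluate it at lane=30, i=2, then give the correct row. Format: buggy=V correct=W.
`(lane % 4) + 8*((i/2) % 2)`[30,2]⇒10
30: gr=7,th=2
[2] (7+8,2*2+0) = (15,4)
row: 10 vs 15

buggy=10 correct=15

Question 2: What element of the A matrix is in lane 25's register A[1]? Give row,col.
25: g=6,t=1
[1] (6+0,1*2+1) = (6,3)

6,3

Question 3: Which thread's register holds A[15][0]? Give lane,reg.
r: 15->gid=7,r8=1  c: 0->tid=0,i&1=0
L=7*4+0=28  i=1*2+0=2

28,2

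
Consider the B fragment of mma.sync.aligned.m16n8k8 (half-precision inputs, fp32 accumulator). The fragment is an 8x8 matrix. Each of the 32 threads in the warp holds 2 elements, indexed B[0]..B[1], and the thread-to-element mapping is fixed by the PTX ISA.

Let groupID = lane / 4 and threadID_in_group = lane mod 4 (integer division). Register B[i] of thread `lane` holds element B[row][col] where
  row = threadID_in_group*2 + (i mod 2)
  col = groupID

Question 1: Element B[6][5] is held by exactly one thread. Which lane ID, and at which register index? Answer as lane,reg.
23,0

c=5→G=5  r=6→T=3,p=0
L=5*4+3=23  i=0=0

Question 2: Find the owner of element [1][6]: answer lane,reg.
24,1

c=6⇒gr=6  r=1⇒th=0,odd=1
L=6*4+0=24  i=1=1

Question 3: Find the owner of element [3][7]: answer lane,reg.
29,1

c=7⇒gr=7  r=3⇒th=1,odd=1
L=7*4+1=29  i=1=1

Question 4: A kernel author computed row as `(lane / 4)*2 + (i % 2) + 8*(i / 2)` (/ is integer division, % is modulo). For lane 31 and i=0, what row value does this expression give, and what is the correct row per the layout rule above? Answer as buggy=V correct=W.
`(lane / 4)*2 + (i % 2) + 8*(i / 2)`[31,0]=>14
lane 31: grp=7 (31/4), tig=3 (31%4)
i=0: r=3*2+0=6, c=grp=7
row: 14 vs 6

buggy=14 correct=6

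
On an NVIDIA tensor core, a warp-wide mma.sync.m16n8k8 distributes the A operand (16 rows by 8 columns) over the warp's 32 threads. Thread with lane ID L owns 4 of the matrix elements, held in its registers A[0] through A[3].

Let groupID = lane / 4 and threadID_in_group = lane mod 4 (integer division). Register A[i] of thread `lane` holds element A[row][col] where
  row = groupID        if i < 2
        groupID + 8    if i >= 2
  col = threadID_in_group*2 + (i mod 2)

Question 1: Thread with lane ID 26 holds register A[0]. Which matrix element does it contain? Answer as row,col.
6,4

lane 26->26/4=6, 26 mod 4=2
i=0  r:6+0->6  c:2·2+0->4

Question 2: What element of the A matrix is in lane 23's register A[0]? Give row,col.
lane 23→23/4=5, 23 mod 4=3
i=0  r:5+0→5  c:2·3+0→6

5,6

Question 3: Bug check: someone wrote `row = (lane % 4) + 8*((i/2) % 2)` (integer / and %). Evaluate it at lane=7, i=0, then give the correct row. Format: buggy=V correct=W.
`(lane % 4) + 8*((i/2) % 2)`[7,0]=>3
lane 7=>7/4=1, 7 mod 4=3
i=0  r:1+0=>1  c:2·3+0=>6
row: 3 vs 1

buggy=3 correct=1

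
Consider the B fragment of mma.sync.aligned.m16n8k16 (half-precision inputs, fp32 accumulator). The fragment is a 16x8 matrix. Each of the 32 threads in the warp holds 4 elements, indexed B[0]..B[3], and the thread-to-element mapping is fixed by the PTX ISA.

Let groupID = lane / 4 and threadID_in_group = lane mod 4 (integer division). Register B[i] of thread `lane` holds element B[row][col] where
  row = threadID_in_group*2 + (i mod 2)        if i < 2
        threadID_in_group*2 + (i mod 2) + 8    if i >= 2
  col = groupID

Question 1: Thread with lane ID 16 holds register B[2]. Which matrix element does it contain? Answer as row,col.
L=16=>grp=16>>2=4, tig=16&3=0
[2]=>row 0·2+0+8=8  col grp=4

8,4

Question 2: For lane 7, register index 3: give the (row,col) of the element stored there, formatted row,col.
lane 7->7/4=1, 7 mod 4=3
i=3  r:2·3+1+8->15  c:1

15,1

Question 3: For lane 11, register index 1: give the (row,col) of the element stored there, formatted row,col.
7,2

lane 11→11/4=2, 11 mod 4=3
i=1  r:2·3+1+0→7  c:2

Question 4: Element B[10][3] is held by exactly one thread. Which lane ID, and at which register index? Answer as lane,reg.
c: 3->gid=3  r: 10->r8=1,tid=1,i&1=0
L=3*4+1=13  i=1*2+0=2

13,2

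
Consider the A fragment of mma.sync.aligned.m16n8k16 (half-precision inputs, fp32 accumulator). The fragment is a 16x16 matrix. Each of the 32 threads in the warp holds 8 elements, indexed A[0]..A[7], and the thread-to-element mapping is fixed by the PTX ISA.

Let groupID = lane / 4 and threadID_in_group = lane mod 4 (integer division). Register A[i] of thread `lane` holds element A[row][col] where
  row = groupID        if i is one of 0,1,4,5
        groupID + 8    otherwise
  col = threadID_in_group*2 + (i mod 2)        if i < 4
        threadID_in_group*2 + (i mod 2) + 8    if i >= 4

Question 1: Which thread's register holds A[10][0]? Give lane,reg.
8,2

r: 10->gid=2,r8=1  c: 0->c8=0,tid=0,i&1=0
L=2*4+0=8  i=0*4+1*2+0=2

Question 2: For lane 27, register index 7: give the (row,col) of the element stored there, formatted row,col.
L=27=>grp=27>>2=6, tig=27&3=3
[7]=>row 6+8=14  col 3·2+1+8=15

14,15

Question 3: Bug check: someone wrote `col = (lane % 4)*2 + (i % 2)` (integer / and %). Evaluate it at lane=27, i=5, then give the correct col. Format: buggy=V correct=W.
buggy=7 correct=15

`(lane % 4)*2 + (i % 2)`[27,5]->7
lane 27->27/4=6, 27 mod 4=3
i=5  r:6+0->6  c:2·3+1+8->15
col: 7 vs 15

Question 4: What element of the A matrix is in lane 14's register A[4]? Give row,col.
3,12

14: grp=3,tig=2
[4] (3+0,2*2+0+8) = (3,12)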